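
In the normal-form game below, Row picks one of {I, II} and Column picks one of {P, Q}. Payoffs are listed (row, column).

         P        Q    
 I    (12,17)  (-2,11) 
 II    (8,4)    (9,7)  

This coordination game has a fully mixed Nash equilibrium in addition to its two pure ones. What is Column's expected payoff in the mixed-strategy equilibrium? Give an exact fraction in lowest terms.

25/3

Row mixes with probability p on I, chosen so Column is indifferent: 17p + 4(1−p) = 11p + 7(1−p) gives p = 1/3.
Column's expected payoff is 17·1/3 + 4·2/3 = 25/3.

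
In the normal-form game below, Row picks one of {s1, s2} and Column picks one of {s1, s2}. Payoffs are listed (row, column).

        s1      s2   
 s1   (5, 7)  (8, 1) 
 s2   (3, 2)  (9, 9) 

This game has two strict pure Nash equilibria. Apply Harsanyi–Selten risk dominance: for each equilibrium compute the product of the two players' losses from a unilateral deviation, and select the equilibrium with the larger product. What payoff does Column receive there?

At both s1: Row loses 5 − 3 = 2 by deviating; Column loses 7 − 1 = 6. Product = 2·6 = 12.
At both s2: Row loses 9 − 8 = 1 by deviating; Column loses 9 − 2 = 7. Product = 1·7 = 7.
12 > 7, so both s1 is risk-dominant. Column's payoff there is 7.

7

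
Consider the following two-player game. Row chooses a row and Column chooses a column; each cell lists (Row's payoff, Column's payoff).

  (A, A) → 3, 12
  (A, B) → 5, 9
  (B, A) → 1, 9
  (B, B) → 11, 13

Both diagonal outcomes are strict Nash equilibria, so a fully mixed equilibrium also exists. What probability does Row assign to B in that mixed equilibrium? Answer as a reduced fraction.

Row's mix p on A must make Column indifferent between A and B.
Column's payoff from A: 12p + 9(1−p). From B: 9p + 13(1−p).
Set equal: 3p = 4(1−p) → p = 4/7.
Probability on B is 1 − 4/7 = 3/7.

3/7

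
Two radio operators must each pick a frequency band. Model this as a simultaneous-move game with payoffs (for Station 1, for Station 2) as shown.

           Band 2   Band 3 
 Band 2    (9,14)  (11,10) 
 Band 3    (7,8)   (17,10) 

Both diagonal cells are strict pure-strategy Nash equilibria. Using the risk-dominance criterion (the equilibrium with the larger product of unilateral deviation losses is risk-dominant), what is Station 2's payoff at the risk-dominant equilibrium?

10

At both Band 2: Station 1 loses 9 − 7 = 2 by deviating; Station 2 loses 14 − 10 = 4. Product = 2·4 = 8.
At both Band 3: Station 1 loses 17 − 11 = 6 by deviating; Station 2 loses 10 − 8 = 2. Product = 6·2 = 12.
12 > 8, so both Band 3 is risk-dominant. Station 2's payoff there is 10.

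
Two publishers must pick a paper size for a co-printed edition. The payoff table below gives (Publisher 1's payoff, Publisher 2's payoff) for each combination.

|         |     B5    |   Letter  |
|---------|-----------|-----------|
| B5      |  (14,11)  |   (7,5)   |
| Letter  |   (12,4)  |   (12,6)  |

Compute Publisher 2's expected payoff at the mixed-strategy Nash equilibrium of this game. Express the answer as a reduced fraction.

Publisher 1 mixes with probability p on B5, chosen so Publisher 2 is indifferent: 11p + 4(1−p) = 5p + 6(1−p) gives p = 1/4.
Publisher 2's expected payoff is 11·1/4 + 4·3/4 = 23/4.

23/4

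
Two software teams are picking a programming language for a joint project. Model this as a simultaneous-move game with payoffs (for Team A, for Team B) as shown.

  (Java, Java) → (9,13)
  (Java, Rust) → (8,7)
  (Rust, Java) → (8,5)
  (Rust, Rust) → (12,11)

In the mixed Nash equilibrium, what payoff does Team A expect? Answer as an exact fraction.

Team B mixes with probability q on Java, chosen so Team A is indifferent: 9q + 8(1−q) = 8q + 12(1−q) gives q = 4/5.
Team A's expected payoff (from either row, since indifferent) is 9·4/5 + 8·1/5 = 44/5.

44/5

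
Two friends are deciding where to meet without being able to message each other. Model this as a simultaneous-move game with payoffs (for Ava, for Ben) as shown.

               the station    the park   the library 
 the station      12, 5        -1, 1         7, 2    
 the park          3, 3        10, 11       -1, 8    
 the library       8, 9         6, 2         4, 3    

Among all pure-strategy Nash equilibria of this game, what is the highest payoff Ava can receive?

12

Both the station is a pure NE (Ava: 12 ≥ 8; Ben: 5 ≥ 2). Ava gets 12.
Both the park is a pure NE (Ava: 10 ≥ 6; Ben: 11 ≥ 8). Ava gets 10.
Every other cell has a profitable deviation for at least one player. Highest of {12, 10} is 12.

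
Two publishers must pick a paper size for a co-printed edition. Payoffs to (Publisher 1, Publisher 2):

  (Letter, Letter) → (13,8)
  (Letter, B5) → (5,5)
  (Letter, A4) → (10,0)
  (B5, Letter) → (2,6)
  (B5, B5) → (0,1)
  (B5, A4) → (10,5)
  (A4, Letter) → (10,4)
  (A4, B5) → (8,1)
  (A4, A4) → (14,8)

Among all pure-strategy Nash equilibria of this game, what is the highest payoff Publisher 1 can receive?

Both Letter is a pure NE (Publisher 1: 13 ≥ 10; Publisher 2: 8 ≥ 5). Publisher 1 gets 13.
Both A4 is a pure NE (Publisher 1: 14 ≥ 10; Publisher 2: 8 ≥ 4). Publisher 1 gets 14.
Every other cell has a profitable deviation for at least one player. Highest of {13, 14} is 14.

14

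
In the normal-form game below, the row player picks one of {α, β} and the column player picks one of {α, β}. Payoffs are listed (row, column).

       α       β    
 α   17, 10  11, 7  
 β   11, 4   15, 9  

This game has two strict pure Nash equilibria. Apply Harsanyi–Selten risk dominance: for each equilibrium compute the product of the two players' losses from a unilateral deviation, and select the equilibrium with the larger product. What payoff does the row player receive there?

15

At both α: the row player loses 17 − 11 = 6 by deviating; the column player loses 10 − 7 = 3. Product = 6·3 = 18.
At both β: the row player loses 15 − 11 = 4 by deviating; the column player loses 9 − 4 = 5. Product = 4·5 = 20.
20 > 18, so both β is risk-dominant. The row player's payoff there is 15.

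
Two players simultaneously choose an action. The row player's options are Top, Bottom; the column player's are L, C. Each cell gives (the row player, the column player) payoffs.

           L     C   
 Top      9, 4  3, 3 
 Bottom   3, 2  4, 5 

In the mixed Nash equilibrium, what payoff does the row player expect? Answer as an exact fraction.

27/7

The column player mixes with probability q on L, chosen so the row player is indifferent: 9q + 3(1−q) = 3q + 4(1−q) gives q = 1/7.
The row player's expected payoff (from either row, since indifferent) is 9·1/7 + 3·6/7 = 27/7.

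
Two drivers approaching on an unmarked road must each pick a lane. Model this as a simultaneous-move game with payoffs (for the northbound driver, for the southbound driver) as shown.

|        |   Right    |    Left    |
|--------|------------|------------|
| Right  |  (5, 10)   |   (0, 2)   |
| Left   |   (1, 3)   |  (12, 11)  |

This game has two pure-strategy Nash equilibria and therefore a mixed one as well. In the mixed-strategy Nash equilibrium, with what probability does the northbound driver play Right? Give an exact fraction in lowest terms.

The northbound driver's mix p on Right must make the southbound driver indifferent between Right and Left.
The southbound driver's payoff from Right: 10p + 3(1−p). From Left: 2p + 11(1−p).
Set equal: 8p = 8(1−p) → p = 8/16 = 1/2.

1/2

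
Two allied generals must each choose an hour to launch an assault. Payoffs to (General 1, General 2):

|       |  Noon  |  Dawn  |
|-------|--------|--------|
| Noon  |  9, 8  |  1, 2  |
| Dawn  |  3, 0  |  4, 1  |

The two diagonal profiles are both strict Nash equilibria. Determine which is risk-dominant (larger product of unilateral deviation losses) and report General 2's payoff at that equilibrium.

8

At both Noon: General 1 loses 9 − 3 = 6 by deviating; General 2 loses 8 − 2 = 6. Product = 6·6 = 36.
At both Dawn: General 1 loses 4 − 1 = 3 by deviating; General 2 loses 1 − 0 = 1. Product = 3·1 = 3.
36 > 3, so both Noon is risk-dominant. General 2's payoff there is 8.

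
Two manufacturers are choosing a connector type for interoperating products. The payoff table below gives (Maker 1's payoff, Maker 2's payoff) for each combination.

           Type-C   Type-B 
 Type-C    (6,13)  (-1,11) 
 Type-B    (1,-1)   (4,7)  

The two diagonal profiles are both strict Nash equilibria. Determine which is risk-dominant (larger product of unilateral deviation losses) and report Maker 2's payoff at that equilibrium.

At both Type-C: Maker 1 loses 6 − 1 = 5 by deviating; Maker 2 loses 13 − 11 = 2. Product = 5·2 = 10.
At both Type-B: Maker 1 loses 4 − (-1) = 5 by deviating; Maker 2 loses 7 − (-1) = 8. Product = 5·8 = 40.
40 > 10, so both Type-B is risk-dominant. Maker 2's payoff there is 7.

7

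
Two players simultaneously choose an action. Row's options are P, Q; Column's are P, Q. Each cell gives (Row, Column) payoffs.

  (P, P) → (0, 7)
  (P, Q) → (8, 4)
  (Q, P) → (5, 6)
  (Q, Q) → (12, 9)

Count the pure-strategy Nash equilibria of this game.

Both Q: Row gets 12 (best alternative 8); Column gets 9 (best alternative 6). Neither deviates — NE.
Both P is not a NE: Row would switch to Q (5 > 0).
No other cell survives both best-response checks, so there is 1 pure NE.

1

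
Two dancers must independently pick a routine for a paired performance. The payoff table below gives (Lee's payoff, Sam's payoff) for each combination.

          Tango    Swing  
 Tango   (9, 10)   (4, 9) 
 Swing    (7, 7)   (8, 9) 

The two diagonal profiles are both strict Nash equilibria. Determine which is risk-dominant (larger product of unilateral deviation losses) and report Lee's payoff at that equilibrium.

8

At both Tango: Lee loses 9 − 7 = 2 by deviating; Sam loses 10 − 9 = 1. Product = 2·1 = 2.
At both Swing: Lee loses 8 − 4 = 4 by deviating; Sam loses 9 − 7 = 2. Product = 4·2 = 8.
8 > 2, so both Swing is risk-dominant. Lee's payoff there is 8.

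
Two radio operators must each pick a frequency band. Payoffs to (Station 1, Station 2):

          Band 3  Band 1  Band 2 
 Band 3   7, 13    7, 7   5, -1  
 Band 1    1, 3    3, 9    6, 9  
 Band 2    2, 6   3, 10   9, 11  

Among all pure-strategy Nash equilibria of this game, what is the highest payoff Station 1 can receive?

Both Band 3 is a pure NE (Station 1: 7 ≥ 2; Station 2: 13 ≥ 7). Station 1 gets 7.
Both Band 2 is a pure NE (Station 1: 9 ≥ 6; Station 2: 11 ≥ 10). Station 1 gets 9.
Every other cell has a profitable deviation for at least one player. Highest of {7, 9} is 9.

9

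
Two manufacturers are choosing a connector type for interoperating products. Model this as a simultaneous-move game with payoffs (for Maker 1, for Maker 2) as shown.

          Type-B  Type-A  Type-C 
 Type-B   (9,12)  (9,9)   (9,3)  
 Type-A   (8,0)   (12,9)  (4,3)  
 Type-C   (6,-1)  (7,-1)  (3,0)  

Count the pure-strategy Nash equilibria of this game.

Both Type-B: Maker 1 gets 9 (best alternative 8); Maker 2 gets 12 (best alternative 9). Neither deviates — NE.
Both Type-A: Maker 1 gets 12 (best alternative 9); Maker 2 gets 9 (best alternative 3). Neither deviates — NE.
Both Type-C is not a NE: Maker 1 would switch to Type-B (9 > 3).
No other cell survives both best-response checks, so there are 2 pure NE.

2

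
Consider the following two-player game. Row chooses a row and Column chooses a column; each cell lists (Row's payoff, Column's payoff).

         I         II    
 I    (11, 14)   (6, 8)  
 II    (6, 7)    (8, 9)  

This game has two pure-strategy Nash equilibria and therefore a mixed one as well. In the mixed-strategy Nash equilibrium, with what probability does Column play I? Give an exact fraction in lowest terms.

Column's mix q on I must make Row indifferent between I and II.
Row's payoff from I: 11q + 6(1−q). From II: 6q + 8(1−q).
Set equal: 5q = 2(1−q) → q = 2/7.

2/7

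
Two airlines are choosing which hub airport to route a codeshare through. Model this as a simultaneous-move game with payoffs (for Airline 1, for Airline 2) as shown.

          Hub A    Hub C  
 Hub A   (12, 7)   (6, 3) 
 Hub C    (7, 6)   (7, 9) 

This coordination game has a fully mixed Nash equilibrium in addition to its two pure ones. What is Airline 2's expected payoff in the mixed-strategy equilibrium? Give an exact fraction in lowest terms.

Airline 1 mixes with probability p on Hub A, chosen so Airline 2 is indifferent: 7p + 6(1−p) = 3p + 9(1−p) gives p = 3/7.
Airline 2's expected payoff is 7·3/7 + 6·4/7 = 45/7.

45/7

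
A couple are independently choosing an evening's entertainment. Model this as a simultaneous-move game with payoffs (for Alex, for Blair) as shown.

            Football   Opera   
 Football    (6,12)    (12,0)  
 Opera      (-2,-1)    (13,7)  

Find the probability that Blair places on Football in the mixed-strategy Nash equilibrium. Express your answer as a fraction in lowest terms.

Blair's mix q on Football must make Alex indifferent between Football and Opera.
Alex's payoff from Football: 6q + 12(1−q). From Opera: (-2)q + 13(1−q).
Set equal: 8q = 1(1−q) → q = 1/9.

1/9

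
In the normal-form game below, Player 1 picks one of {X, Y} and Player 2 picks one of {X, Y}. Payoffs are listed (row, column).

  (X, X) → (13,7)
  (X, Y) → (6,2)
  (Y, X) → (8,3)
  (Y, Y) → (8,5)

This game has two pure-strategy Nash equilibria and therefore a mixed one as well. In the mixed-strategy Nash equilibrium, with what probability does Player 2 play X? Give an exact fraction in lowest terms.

Player 2's mix q on X must make Player 1 indifferent between X and Y.
Player 1's payoff from X: 13q + 6(1−q). From Y: 8q + 8(1−q).
Set equal: 5q = 2(1−q) → q = 2/7.

2/7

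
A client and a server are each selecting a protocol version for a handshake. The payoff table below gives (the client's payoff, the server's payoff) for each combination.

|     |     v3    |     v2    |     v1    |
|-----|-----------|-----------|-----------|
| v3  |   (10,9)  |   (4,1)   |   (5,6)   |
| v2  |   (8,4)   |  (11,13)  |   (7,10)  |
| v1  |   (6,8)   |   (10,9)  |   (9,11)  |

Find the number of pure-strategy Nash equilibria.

3

Both v3: the client gets 10 (best alternative 8); the server gets 9 (best alternative 6). Neither deviates — NE.
Both v2: the client gets 11 (best alternative 10); the server gets 13 (best alternative 10). Neither deviates — NE.
Both v1: the client gets 9 (best alternative 7); the server gets 11 (best alternative 9). Neither deviates — NE.
(v3, v1) is not a NE: the client would switch to v1 (9 > 5).
No other cell survives both best-response checks, so there are 3 pure NE.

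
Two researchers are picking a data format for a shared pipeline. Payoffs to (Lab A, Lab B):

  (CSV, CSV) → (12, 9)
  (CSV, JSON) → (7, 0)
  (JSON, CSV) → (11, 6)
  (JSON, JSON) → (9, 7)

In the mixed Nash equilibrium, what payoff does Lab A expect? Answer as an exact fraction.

31/3

Lab B mixes with probability q on CSV, chosen so Lab A is indifferent: 12q + 7(1−q) = 11q + 9(1−q) gives q = 2/3.
Lab A's expected payoff (from either row, since indifferent) is 12·2/3 + 7·1/3 = 31/3.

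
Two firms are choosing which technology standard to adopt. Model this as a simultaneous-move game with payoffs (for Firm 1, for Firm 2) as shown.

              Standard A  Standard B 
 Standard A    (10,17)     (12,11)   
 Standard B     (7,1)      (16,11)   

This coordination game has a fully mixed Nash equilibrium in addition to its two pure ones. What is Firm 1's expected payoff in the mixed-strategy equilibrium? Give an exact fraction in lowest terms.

76/7

Firm 2 mixes with probability q on Standard A, chosen so Firm 1 is indifferent: 10q + 12(1−q) = 7q + 16(1−q) gives q = 4/7.
Firm 1's expected payoff (from either row, since indifferent) is 10·4/7 + 12·3/7 = 76/7.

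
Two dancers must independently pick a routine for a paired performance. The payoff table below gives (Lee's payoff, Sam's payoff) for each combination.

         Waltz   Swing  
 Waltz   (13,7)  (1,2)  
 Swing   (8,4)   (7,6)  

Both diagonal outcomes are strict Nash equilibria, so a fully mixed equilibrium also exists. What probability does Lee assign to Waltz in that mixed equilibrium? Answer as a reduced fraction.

Lee's mix p on Waltz must make Sam indifferent between Waltz and Swing.
Sam's payoff from Waltz: 7p + 4(1−p). From Swing: 2p + 6(1−p).
Set equal: 5p = 2(1−p) → p = 2/7.

2/7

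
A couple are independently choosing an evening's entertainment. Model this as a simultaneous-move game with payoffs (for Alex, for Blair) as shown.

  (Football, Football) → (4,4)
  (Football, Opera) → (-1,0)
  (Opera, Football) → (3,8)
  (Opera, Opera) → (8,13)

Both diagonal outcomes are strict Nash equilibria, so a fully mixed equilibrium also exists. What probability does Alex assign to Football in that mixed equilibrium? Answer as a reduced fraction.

Alex's mix p on Football must make Blair indifferent between Football and Opera.
Blair's payoff from Football: 4p + 8(1−p). From Opera: 0p + 13(1−p).
Set equal: 4p = 5(1−p) → p = 5/9.

5/9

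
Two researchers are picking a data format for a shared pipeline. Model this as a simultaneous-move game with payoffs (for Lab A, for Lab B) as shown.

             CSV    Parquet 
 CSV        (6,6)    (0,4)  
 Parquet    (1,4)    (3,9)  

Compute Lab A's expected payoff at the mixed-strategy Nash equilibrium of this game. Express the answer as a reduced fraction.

9/4

Lab B mixes with probability q on CSV, chosen so Lab A is indifferent: 6q + 0(1−q) = 1q + 3(1−q) gives q = 3/8.
Lab A's expected payoff (from either row, since indifferent) is 6·3/8 + 0·5/8 = 9/4.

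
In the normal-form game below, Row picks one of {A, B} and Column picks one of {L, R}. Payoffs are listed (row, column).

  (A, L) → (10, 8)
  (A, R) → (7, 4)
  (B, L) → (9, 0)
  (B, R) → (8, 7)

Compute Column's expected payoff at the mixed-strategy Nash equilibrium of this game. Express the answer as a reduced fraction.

56/11

Row mixes with probability p on A, chosen so Column is indifferent: 8p + 0(1−p) = 4p + 7(1−p) gives p = 7/11.
Column's expected payoff is 8·7/11 + 0·4/11 = 56/11.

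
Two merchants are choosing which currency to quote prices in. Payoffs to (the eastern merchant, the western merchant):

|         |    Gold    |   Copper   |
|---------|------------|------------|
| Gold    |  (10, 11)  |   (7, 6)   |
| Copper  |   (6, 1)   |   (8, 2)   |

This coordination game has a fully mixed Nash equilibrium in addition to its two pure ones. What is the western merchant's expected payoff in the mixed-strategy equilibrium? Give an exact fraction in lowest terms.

The eastern merchant mixes with probability p on Gold, chosen so the western merchant is indifferent: 11p + 1(1−p) = 6p + 2(1−p) gives p = 1/6.
The western merchant's expected payoff is 11·1/6 + 1·5/6 = 8/3.

8/3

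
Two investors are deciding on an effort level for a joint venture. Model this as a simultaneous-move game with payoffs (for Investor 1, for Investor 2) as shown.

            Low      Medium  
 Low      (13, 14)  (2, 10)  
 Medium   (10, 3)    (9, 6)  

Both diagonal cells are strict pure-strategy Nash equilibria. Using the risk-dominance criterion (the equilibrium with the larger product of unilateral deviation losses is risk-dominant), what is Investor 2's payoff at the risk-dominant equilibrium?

6

At both Low: Investor 1 loses 13 − 10 = 3 by deviating; Investor 2 loses 14 − 10 = 4. Product = 3·4 = 12.
At both Medium: Investor 1 loses 9 − 2 = 7 by deviating; Investor 2 loses 6 − 3 = 3. Product = 7·3 = 21.
21 > 12, so both Medium is risk-dominant. Investor 2's payoff there is 6.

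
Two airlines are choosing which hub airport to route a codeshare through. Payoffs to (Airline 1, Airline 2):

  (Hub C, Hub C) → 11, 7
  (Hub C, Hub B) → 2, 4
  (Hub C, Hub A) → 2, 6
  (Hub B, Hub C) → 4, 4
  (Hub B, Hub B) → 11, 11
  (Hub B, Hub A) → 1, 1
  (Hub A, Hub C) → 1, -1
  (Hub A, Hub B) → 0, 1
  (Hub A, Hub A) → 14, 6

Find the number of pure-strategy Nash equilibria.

3

Both Hub C: Airline 1 gets 11 (best alternative 4); Airline 2 gets 7 (best alternative 6). Neither deviates — NE.
Both Hub B: Airline 1 gets 11 (best alternative 2); Airline 2 gets 11 (best alternative 4). Neither deviates — NE.
Both Hub A: Airline 1 gets 14 (best alternative 2); Airline 2 gets 6 (best alternative 1). Neither deviates — NE.
(Hub C, Hub A) is not a NE: Airline 1 would switch to Hub A (14 > 2).
No other cell survives both best-response checks, so there are 3 pure NE.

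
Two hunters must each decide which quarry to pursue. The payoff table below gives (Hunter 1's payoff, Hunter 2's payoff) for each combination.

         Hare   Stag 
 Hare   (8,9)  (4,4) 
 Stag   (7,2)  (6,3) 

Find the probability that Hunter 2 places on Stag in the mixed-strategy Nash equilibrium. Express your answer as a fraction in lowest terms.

Hunter 2's mix q on Hare must make Hunter 1 indifferent between Hare and Stag.
Hunter 1's payoff from Hare: 8q + 4(1−q). From Stag: 7q + 6(1−q).
Set equal: 1q = 2(1−q) → q = 2/3.
Probability on Stag is 1 − 2/3 = 1/3.

1/3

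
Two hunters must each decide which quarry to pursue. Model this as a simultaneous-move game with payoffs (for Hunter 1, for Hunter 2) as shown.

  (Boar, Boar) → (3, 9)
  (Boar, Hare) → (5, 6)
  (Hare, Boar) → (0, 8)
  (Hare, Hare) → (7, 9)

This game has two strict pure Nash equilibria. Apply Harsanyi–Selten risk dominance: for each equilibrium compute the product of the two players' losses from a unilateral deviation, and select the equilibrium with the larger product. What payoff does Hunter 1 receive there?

At both Boar: Hunter 1 loses 3 − 0 = 3 by deviating; Hunter 2 loses 9 − 6 = 3. Product = 3·3 = 9.
At both Hare: Hunter 1 loses 7 − 5 = 2 by deviating; Hunter 2 loses 9 − 8 = 1. Product = 2·1 = 2.
9 > 2, so both Boar is risk-dominant. Hunter 1's payoff there is 3.

3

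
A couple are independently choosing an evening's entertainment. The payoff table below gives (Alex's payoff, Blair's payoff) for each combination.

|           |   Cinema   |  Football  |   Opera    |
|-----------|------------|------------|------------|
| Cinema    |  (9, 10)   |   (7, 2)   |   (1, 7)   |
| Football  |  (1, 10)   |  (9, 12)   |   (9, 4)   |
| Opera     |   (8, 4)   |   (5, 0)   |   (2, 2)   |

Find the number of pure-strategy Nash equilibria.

Both Cinema: Alex gets 9 (best alternative 8); Blair gets 10 (best alternative 7). Neither deviates — NE.
Both Football: Alex gets 9 (best alternative 7); Blair gets 12 (best alternative 10). Neither deviates — NE.
Both Opera is not a NE: Alex would switch to Football (9 > 2).
No other cell survives both best-response checks, so there are 2 pure NE.

2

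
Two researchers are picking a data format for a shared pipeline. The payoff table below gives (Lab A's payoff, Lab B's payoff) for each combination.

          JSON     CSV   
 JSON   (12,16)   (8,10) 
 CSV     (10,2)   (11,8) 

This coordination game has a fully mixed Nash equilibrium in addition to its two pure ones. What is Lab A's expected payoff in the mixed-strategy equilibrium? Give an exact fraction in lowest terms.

52/5

Lab B mixes with probability q on JSON, chosen so Lab A is indifferent: 12q + 8(1−q) = 10q + 11(1−q) gives q = 3/5.
Lab A's expected payoff (from either row, since indifferent) is 12·3/5 + 8·2/5 = 52/5.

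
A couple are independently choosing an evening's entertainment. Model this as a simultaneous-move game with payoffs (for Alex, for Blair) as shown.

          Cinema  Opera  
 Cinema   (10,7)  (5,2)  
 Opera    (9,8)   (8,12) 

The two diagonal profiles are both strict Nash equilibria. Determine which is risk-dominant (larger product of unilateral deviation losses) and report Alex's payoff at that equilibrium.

At both Cinema: Alex loses 10 − 9 = 1 by deviating; Blair loses 7 − 2 = 5. Product = 1·5 = 5.
At both Opera: Alex loses 8 − 5 = 3 by deviating; Blair loses 12 − 8 = 4. Product = 3·4 = 12.
12 > 5, so both Opera is risk-dominant. Alex's payoff there is 8.

8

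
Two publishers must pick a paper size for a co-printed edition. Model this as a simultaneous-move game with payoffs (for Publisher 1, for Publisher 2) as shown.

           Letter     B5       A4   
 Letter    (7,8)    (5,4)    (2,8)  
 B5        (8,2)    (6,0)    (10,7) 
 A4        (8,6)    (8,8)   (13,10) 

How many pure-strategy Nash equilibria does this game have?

Both A4: Publisher 1 gets 13 (best alternative 10); Publisher 2 gets 10 (best alternative 8). Neither deviates — NE.
Both Letter is not a NE: Publisher 1 would switch to B5 (8 > 7).
No other cell survives both best-response checks, so there is 1 pure NE.

1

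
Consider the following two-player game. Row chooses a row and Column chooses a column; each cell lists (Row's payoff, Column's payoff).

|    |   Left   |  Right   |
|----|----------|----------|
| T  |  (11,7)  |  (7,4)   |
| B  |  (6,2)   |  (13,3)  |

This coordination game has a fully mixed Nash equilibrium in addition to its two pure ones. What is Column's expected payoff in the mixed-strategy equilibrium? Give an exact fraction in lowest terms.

13/4

Row mixes with probability p on T, chosen so Column is indifferent: 7p + 2(1−p) = 4p + 3(1−p) gives p = 1/4.
Column's expected payoff is 7·1/4 + 2·3/4 = 13/4.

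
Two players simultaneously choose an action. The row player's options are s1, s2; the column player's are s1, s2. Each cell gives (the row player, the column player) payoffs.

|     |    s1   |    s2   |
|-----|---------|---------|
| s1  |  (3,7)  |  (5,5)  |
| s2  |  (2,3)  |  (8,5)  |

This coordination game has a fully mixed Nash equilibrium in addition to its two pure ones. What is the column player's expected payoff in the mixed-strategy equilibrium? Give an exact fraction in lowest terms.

The row player mixes with probability p on s1, chosen so the column player is indifferent: 7p + 3(1−p) = 5p + 5(1−p) gives p = 1/2.
The column player's expected payoff is 7·1/2 + 3·1/2 = 5.

5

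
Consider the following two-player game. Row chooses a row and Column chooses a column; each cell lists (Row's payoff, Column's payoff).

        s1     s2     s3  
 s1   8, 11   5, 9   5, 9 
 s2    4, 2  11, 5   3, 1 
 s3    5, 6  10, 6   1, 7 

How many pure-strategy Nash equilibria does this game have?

2

Both s1: Row gets 8 (best alternative 5); Column gets 11 (best alternative 9). Neither deviates — NE.
Both s2: Row gets 11 (best alternative 10); Column gets 5 (best alternative 2). Neither deviates — NE.
Both s3 is not a NE: Row would switch to s1 (5 > 1).
No other cell survives both best-response checks, so there are 2 pure NE.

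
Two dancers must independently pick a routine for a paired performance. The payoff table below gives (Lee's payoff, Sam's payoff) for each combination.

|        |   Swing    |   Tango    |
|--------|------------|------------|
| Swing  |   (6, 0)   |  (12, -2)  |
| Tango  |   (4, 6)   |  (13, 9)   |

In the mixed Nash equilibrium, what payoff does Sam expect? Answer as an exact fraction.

12/5

Lee mixes with probability p on Swing, chosen so Sam is indifferent: 0p + 6(1−p) = (-2)p + 9(1−p) gives p = 3/5.
Sam's expected payoff is 0·3/5 + 6·2/5 = 12/5.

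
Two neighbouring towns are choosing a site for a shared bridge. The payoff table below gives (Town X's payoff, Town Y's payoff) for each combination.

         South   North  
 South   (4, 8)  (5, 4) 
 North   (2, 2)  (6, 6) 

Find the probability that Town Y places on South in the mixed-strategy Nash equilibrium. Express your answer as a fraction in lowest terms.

Town Y's mix q on South must make Town X indifferent between South and North.
Town X's payoff from South: 4q + 5(1−q). From North: 2q + 6(1−q).
Set equal: 2q = 1(1−q) → q = 1/3.

1/3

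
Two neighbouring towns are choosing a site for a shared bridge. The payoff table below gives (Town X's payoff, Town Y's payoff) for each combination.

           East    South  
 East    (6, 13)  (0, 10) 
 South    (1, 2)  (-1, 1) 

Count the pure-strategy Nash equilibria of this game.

1

Both East: Town X gets 6 (best alternative 1); Town Y gets 13 (best alternative 10). Neither deviates — NE.
Both South is not a NE: Town X would switch to East (0 > -1).
No other cell survives both best-response checks, so there is 1 pure NE.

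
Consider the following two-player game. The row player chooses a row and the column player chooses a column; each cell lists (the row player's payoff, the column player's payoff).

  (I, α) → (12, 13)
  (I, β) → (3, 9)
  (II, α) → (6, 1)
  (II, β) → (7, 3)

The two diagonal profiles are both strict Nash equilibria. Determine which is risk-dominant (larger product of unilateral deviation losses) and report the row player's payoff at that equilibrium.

12

At (I, α): the row player loses 12 − 6 = 6 by deviating; the column player loses 13 − 9 = 4. Product = 6·4 = 24.
At (II, β): the row player loses 7 − 3 = 4 by deviating; the column player loses 3 − 1 = 2. Product = 4·2 = 8.
24 > 8, so (I, α) is risk-dominant. The row player's payoff there is 12.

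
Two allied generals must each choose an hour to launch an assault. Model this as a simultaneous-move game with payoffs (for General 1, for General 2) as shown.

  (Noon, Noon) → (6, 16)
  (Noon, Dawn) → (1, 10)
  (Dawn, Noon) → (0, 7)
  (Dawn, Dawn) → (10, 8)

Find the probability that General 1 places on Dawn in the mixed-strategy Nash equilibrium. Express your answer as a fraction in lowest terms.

6/7

General 1's mix p on Noon must make General 2 indifferent between Noon and Dawn.
General 2's payoff from Noon: 16p + 7(1−p). From Dawn: 10p + 8(1−p).
Set equal: 6p = 1(1−p) → p = 1/7.
Probability on Dawn is 1 − 1/7 = 6/7.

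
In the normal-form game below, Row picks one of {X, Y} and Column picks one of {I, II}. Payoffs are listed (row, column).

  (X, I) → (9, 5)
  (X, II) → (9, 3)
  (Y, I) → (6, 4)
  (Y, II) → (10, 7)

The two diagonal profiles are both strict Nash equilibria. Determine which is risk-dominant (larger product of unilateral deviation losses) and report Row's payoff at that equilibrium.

9

At (X, I): Row loses 9 − 6 = 3 by deviating; Column loses 5 − 3 = 2. Product = 3·2 = 6.
At (Y, II): Row loses 10 − 9 = 1 by deviating; Column loses 7 − 4 = 3. Product = 1·3 = 3.
6 > 3, so (X, I) is risk-dominant. Row's payoff there is 9.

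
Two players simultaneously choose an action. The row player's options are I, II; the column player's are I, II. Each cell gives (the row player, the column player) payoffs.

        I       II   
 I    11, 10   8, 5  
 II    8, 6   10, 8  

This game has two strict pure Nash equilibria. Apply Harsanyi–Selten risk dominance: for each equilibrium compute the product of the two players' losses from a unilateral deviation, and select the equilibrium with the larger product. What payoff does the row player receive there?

11

At both I: the row player loses 11 − 8 = 3 by deviating; the column player loses 10 − 5 = 5. Product = 3·5 = 15.
At both II: the row player loses 10 − 8 = 2 by deviating; the column player loses 8 − 6 = 2. Product = 2·2 = 4.
15 > 4, so both I is risk-dominant. The row player's payoff there is 11.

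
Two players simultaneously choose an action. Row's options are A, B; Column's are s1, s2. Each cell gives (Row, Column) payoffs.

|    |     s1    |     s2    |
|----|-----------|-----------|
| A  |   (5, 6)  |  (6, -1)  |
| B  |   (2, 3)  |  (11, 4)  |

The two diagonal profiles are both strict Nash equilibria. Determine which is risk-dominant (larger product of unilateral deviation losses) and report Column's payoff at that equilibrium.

6

At (A, s1): Row loses 5 − 2 = 3 by deviating; Column loses 6 − (-1) = 7. Product = 3·7 = 21.
At (B, s2): Row loses 11 − 6 = 5 by deviating; Column loses 4 − 3 = 1. Product = 5·1 = 5.
21 > 5, so (A, s1) is risk-dominant. Column's payoff there is 6.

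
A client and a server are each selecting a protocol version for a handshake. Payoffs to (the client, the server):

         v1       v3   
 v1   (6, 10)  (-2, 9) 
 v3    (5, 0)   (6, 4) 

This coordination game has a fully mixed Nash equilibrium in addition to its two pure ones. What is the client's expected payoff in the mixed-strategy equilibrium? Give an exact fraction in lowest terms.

46/9

The server mixes with probability q on v1, chosen so the client is indifferent: 6q + (-2)(1−q) = 5q + 6(1−q) gives q = 8/9.
The client's expected payoff (from either row, since indifferent) is 6·8/9 + (-2)·1/9 = 46/9.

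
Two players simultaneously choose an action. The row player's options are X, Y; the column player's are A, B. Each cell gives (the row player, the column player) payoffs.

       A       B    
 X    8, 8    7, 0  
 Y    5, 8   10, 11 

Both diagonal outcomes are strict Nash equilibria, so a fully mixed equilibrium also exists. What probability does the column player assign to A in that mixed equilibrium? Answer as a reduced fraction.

The column player's mix q on A must make the row player indifferent between X and Y.
The row player's payoff from X: 8q + 7(1−q). From Y: 5q + 10(1−q).
Set equal: 3q = 3(1−q) → q = 3/6 = 1/2.

1/2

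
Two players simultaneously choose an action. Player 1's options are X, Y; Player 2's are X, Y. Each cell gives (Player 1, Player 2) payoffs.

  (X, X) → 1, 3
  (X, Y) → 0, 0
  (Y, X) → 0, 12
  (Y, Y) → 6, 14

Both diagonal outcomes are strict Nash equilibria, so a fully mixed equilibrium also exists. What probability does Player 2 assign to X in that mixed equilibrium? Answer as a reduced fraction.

Player 2's mix q on X must make Player 1 indifferent between X and Y.
Player 1's payoff from X: 1q + 0(1−q). From Y: 0q + 6(1−q).
Set equal: 1q = 6(1−q) → q = 6/7.

6/7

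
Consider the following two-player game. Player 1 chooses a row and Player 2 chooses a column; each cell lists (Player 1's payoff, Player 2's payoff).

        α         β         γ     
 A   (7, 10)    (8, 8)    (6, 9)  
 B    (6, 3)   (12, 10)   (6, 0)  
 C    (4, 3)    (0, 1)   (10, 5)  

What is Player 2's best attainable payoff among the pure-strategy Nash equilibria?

(A, α) is a pure NE (Player 1: 7 ≥ 6; Player 2: 10 ≥ 9). Player 2 gets 10.
(B, β) is a pure NE (Player 1: 12 ≥ 8; Player 2: 10 ≥ 3). Player 2 gets 10.
(C, γ) is a pure NE (Player 1: 10 ≥ 6; Player 2: 5 ≥ 3). Player 2 gets 5.
Every other cell has a profitable deviation for at least one player. Highest of {10, 10, 5} is 10.

10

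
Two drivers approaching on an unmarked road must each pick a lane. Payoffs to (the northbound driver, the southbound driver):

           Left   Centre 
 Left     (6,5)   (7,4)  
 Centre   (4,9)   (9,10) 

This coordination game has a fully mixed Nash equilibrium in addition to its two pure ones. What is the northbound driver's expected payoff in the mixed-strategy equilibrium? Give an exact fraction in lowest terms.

The southbound driver mixes with probability q on Left, chosen so the northbound driver is indifferent: 6q + 7(1−q) = 4q + 9(1−q) gives q = 1/2.
The northbound driver's expected payoff (from either row, since indifferent) is 6·1/2 + 7·1/2 = 13/2.

13/2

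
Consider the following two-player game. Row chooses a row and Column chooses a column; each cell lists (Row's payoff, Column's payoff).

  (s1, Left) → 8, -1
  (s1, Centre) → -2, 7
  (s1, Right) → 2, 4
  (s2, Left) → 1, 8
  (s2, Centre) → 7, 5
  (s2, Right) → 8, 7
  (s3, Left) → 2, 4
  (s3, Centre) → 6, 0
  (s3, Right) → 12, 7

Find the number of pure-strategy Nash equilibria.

1

(s3, Right): Row gets 12 (best alternative 8); Column gets 7 (best alternative 4). Neither deviates — NE.
(s2, Centre) is not a NE: Column would switch to Left (8 > 5).
No other cell survives both best-response checks, so there is 1 pure NE.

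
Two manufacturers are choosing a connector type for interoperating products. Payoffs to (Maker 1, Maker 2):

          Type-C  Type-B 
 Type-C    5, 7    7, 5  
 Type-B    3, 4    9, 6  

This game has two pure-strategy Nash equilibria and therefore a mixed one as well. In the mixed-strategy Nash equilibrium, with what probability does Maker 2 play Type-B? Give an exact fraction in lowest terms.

Maker 2's mix q on Type-C must make Maker 1 indifferent between Type-C and Type-B.
Maker 1's payoff from Type-C: 5q + 7(1−q). From Type-B: 3q + 9(1−q).
Set equal: 2q = 2(1−q) → q = 2/4 = 1/2.
Probability on Type-B is 1 − 1/2 = 1/2.

1/2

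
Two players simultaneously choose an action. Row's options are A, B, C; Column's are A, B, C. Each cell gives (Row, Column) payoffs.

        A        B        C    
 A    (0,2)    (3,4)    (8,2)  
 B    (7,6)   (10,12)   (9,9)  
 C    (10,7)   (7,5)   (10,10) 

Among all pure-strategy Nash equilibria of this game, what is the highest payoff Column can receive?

12

Both B is a pure NE (Row: 10 ≥ 7; Column: 12 ≥ 9). Column gets 12.
Both C is a pure NE (Row: 10 ≥ 9; Column: 10 ≥ 7). Column gets 10.
Every other cell has a profitable deviation for at least one player. Highest of {12, 10} is 12.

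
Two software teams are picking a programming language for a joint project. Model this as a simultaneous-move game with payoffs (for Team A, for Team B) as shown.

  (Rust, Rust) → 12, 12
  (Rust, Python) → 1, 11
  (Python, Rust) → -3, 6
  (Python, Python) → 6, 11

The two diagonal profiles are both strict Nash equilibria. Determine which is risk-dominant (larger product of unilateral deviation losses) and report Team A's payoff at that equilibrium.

6

At both Rust: Team A loses 12 − (-3) = 15 by deviating; Team B loses 12 − 11 = 1. Product = 15·1 = 15.
At both Python: Team A loses 6 − 1 = 5 by deviating; Team B loses 11 − 6 = 5. Product = 5·5 = 25.
25 > 15, so both Python is risk-dominant. Team A's payoff there is 6.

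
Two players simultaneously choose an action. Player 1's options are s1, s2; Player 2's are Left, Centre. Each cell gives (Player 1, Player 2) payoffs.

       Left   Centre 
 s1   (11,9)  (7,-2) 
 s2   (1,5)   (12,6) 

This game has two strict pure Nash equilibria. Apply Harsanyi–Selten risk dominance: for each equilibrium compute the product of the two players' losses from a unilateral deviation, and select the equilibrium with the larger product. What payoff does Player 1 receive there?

At (s1, Left): Player 1 loses 11 − 1 = 10 by deviating; Player 2 loses 9 − (-2) = 11. Product = 10·11 = 110.
At (s2, Centre): Player 1 loses 12 − 7 = 5 by deviating; Player 2 loses 6 − 5 = 1. Product = 5·1 = 5.
110 > 5, so (s1, Left) is risk-dominant. Player 1's payoff there is 11.

11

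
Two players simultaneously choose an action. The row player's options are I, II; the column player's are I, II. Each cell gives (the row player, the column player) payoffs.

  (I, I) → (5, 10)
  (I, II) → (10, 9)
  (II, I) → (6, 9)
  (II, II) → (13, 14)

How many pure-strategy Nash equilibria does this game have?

Both II: the row player gets 13 (best alternative 10); the column player gets 14 (best alternative 9). Neither deviates — NE.
Both I is not a NE: the row player would switch to II (6 > 5).
No other cell survives both best-response checks, so there is 1 pure NE.

1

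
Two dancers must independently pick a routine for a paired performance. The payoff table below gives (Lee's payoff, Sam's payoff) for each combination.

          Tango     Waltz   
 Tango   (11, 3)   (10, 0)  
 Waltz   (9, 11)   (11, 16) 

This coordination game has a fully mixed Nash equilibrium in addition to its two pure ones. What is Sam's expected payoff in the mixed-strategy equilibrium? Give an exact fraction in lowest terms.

6

Lee mixes with probability p on Tango, chosen so Sam is indifferent: 3p + 11(1−p) = 0p + 16(1−p) gives p = 5/8.
Sam's expected payoff is 3·5/8 + 11·3/8 = 6.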